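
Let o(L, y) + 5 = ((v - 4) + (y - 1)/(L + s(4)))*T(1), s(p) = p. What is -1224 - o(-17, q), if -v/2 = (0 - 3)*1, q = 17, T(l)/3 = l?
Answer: -15877/13 ≈ -1221.3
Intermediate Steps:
T(l) = 3*l
v = 6 (v = -2*(0 - 3) = -(-6) = -2*(-3) = 6)
o(L, y) = 1 + 3*(-1 + y)/(4 + L) (o(L, y) = -5 + ((6 - 4) + (y - 1)/(L + 4))*(3*1) = -5 + (2 + (-1 + y)/(4 + L))*3 = -5 + (6 + 3*(-1 + y)/(4 + L)) = 1 + 3*(-1 + y)/(4 + L))
-1224 - o(-17, q) = -1224 - (1 - 17 + 3*17)/(4 - 17) = -1224 - (1 - 17 + 51)/(-13) = -1224 - (-1)*35/13 = -1224 - 1*(-35/13) = -1224 + 35/13 = -15877/13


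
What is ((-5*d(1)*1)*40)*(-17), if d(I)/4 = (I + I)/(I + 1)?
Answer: 13600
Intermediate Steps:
d(I) = 8*I/(1 + I) (d(I) = 4*((I + I)/(I + 1)) = 4*((2*I)/(1 + I)) = 4*(2*I/(1 + I)) = 8*I/(1 + I))
((-5*d(1)*1)*40)*(-17) = ((-40/(1 + 1)*1)*40)*(-17) = ((-40/2*1)*40)*(-17) = ((-5*4*1)*40)*(-17) = (-20*1*40)*(-17) = -20*40*(-17) = -800*(-17) = 13600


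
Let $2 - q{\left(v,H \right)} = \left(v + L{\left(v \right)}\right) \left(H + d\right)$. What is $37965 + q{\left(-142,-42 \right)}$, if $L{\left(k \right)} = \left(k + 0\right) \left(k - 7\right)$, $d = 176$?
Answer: $-2778177$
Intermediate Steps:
$L{\left(k \right)} = k \left(-7 + k\right)$
$q{\left(v,H \right)} = 2 - \left(176 + H\right) \left(v + v \left(-7 + v\right)\right)$ ($q{\left(v,H \right)} = 2 - \left(v + v \left(-7 + v\right)\right) \left(H + 176\right) = 2 - \left(v + v \left(-7 + v\right)\right) \left(176 + H\right) = 2 - \left(176 + H\right) \left(v + v \left(-7 + v\right)\right)$)
$37965 + q{\left(-142,-42 \right)} = 37965 + \left(2 - 176 \left(-142\right)^{2} + 1056 \left(-142\right) - - 42 \left(-142\right)^{2} + 6 \left(-42\right) \left(-142\right)\right) = 37965 - \left(3663030 - 846888\right) = 37965 + \left(2 - 3548864 - 149952 + 846888 + 35784\right) = 37965 - 2816142 = -2778177$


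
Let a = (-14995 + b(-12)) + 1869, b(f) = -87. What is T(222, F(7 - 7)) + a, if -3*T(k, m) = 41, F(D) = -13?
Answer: -39680/3 ≈ -13227.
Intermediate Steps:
T(k, m) = -41/3 (T(k, m) = -⅓*41 = -41/3)
a = -13213 (a = (-14995 - 87) + 1869 = -15082 + 1869 = -13213)
T(222, F(7 - 7)) + a = -41/3 - 13213 = -39680/3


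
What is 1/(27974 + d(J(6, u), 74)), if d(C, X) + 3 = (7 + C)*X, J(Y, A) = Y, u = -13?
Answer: 1/28933 ≈ 3.4563e-5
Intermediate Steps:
d(C, X) = -3 + X*(7 + C) (d(C, X) = -3 + (7 + C)*X = -3 + X*(7 + C))
1/(27974 + d(J(6, u), 74)) = 1/(27974 + (-3 + 7*74 + 6*74)) = 1/(27974 + (-3 + 518 + 444)) = 1/(27974 + 959) = 1/28933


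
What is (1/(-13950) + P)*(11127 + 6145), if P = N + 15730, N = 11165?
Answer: 3240099810364/6975 ≈ 4.6453e+8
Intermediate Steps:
P = 26895 (P = 11165 + 15730 = 26895)
(1/(-13950) + P)*(11127 + 6145) = (1/(-13950) + 26895)*(11127 + 6145) = (-1/13950 + 26895)*17272 = (375185249/13950)*17272 = 3240099810364/6975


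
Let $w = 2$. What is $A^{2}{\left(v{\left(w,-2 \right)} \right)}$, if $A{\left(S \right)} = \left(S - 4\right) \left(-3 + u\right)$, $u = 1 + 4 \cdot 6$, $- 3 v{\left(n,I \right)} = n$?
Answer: $\frac{94864}{9} \approx 10540.0$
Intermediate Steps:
$v{\left(n,I \right)} = - \frac{n}{3}$
$u = 25$ ($u = 1 + 24 = 25$)
$A{\left(S \right)} = -88 + 22 S$ ($A{\left(S \right)} = \left(S - 4\right) \left(-3 + 25\right) = \left(-4 + S\right) 22 = -88 + 22 S$)
$A^{2}{\left(v{\left(w,-2 \right)} \right)} = \left(-88 + 22 \left(\left(- \frac{1}{3}\right) 2\right)\right)^{2} = \left(-88 + 22 \left(- \frac{2}{3}\right)\right)^{2} = \left(-88 - \frac{44}{3}\right)^{2} = \left(- \frac{308}{3}\right)^{2} = \frac{94864}{9}$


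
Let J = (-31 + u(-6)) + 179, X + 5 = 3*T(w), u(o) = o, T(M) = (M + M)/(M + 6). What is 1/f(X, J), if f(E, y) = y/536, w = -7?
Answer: 268/71 ≈ 3.7746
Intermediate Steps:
T(M) = 2*M/(6 + M) (T(M) = (2*M)/(6 + M) = 2*M/(6 + M))
X = 37 (X = -5 + 3*(2*(-7)/(6 - 7)) = -5 + 3*(2*(-7)/(-1)) = -5 + 3*(2*(-7)*(-1)) = -5 + 3*14 = -5 + 42 = 37)
J = 142 (J = (-31 - 6) + 179 = -37 + 179 = 142)
f(E, y) = y/536 (f(E, y) = y*(1/536) = y/536)
1/f(X, J) = 1/((1/536)*142) = 1/(71/268) = 268/71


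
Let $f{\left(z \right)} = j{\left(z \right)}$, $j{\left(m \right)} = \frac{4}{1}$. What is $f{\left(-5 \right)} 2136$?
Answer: $8544$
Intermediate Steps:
$j{\left(m \right)} = 4$ ($j{\left(m \right)} = 4 \cdot 1 = 4$)
$f{\left(z \right)} = 4$
$f{\left(-5 \right)} 2136 = 4 \cdot 2136 = 8544$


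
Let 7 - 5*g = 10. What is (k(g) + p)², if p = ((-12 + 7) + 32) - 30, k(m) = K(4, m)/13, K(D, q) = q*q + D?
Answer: 749956/105625 ≈ 7.1002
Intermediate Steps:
g = -⅗ (g = 7/5 - ⅕*10 = 7/5 - 2 = -⅗ ≈ -0.60000)
K(D, q) = D + q² (K(D, q) = q² + D = D + q²)
k(m) = 4/13 + m²/13 (k(m) = (4 + m²)/13 = (4 + m²)*(1/13) = 4/13 + m²/13)
p = -3 (p = (-5 + 32) - 30 = 27 - 30 = -3)
(k(g) + p)² = ((4/13 + (-⅗)²/13) - 3)² = ((4/13 + (1/13)*(9/25)) - 3)² = ((4/13 + 9/325) - 3)² = (109/325 - 3)² = (-866/325)² = 749956/105625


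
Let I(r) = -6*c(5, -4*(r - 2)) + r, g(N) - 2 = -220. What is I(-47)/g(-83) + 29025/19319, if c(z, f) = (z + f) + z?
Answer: 31113727/4211542 ≈ 7.3877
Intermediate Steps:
g(N) = -218 (g(N) = 2 - 220 = -218)
c(z, f) = f + 2*z (c(z, f) = (f + z) + z = f + 2*z)
I(r) = -108 + 25*r (I(r) = -6*(-4*(r - 2) + 2*5) + r = -6*(-4*(-2 + r) + 10) + r = -6*((8 - 4*r) + 10) + r = -6*(18 - 4*r) + r = (-108 + 24*r) + r = -108 + 25*r)
I(-47)/g(-83) + 29025/19319 = (-108 + 25*(-47))/(-218) + 29025/19319 = (-108 - 1175)*(-1/218) + 29025*(1/19319) = -1283*(-1/218) + 29025/19319 = 1283/218 + 29025/19319 = 31113727/4211542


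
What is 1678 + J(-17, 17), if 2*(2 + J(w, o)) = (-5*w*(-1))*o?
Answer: 1907/2 ≈ 953.50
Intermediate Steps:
J(w, o) = -2 + 5*o*w/2 (J(w, o) = -2 + ((-5*w*(-1))*o)/2 = -2 + ((5*w)*o)/2 = -2 + (5*o*w)/2 = -2 + 5*o*w/2)
1678 + J(-17, 17) = 1678 + (-2 + (5/2)*17*(-17)) = 1678 + (-2 - 1445/2) = 1678 - 1449/2 = 1907/2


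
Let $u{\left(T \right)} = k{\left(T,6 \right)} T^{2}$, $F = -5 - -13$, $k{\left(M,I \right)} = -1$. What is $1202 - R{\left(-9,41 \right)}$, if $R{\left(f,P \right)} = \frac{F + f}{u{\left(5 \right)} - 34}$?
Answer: $\frac{70917}{59} \approx 1202.0$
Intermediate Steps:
$F = 8$ ($F = -5 + 13 = 8$)
$u{\left(T \right)} = - T^{2}$
$R{\left(f,P \right)} = - \frac{8}{59} - \frac{f}{59}$ ($R{\left(f,P \right)} = \frac{8 + f}{- 5^{2} - 34} = \frac{8 + f}{\left(-1\right) 25 - 34} = \frac{8 + f}{-25 - 34} = \frac{8 + f}{-59} = \left(8 + f\right) \left(- \frac{1}{59}\right) = - \frac{8}{59} - \frac{f}{59}$)
$1202 - R{\left(-9,41 \right)} = 1202 - \left(- \frac{8}{59} - - \frac{9}{59}\right) = 1202 - \left(- \frac{8}{59} + \frac{9}{59}\right) = 1202 - \frac{1}{59} = \frac{70917}{59}$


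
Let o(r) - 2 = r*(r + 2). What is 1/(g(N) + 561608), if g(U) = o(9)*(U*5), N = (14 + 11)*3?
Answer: 1/599483 ≈ 1.6681e-6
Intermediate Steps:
o(r) = 2 + r*(2 + r) (o(r) = 2 + r*(r + 2) = 2 + r*(2 + r))
N = 75 (N = 25*3 = 75)
g(U) = 505*U (g(U) = (2 + 9² + 2*9)*(U*5) = (2 + 81 + 18)*(5*U) = 101*(5*U) = 505*U)
1/(g(N) + 561608) = 1/(505*75 + 561608) = 1/(37875 + 561608) = 1/599483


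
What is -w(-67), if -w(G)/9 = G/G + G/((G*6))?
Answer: 21/2 ≈ 10.500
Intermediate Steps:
w(G) = -21/2 (w(G) = -9*(G/G + G/((G*6))) = -9*(1 + G/((6*G))) = -9*(1 + G*(1/(6*G))) = -9*(1 + ⅙) = -9*7/6 = -21/2)
-w(-67) = -1*(-21/2) = 21/2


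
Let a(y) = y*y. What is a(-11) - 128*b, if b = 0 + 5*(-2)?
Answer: 1401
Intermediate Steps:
a(y) = y²
b = -10 (b = 0 - 10 = -10)
a(-11) - 128*b = (-11)² - 128*(-10) = 121 + 1280 = 1401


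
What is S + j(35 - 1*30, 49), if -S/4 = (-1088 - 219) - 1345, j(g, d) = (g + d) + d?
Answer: 10711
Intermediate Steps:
j(g, d) = g + 2*d (j(g, d) = (d + g) + d = g + 2*d)
S = 10608 (S = -4*((-1088 - 219) - 1345) = -4*(-1307 - 1345) = -4*(-2652) = 10608)
S + j(35 - 1*30, 49) = 10608 + ((35 - 1*30) + 2*49) = 10608 + ((35 - 30) + 98) = 10608 + (5 + 98) = 10608 + 103 = 10711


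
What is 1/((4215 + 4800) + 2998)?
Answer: 1/12013 ≈ 8.3243e-5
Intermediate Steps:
1/((4215 + 4800) + 2998) = 1/(9015 + 2998) = 1/12013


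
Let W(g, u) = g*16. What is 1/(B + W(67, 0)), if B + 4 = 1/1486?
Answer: 1486/1587049 ≈ 0.00093633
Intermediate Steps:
W(g, u) = 16*g
B = -5943/1486 (B = -4 + 1/1486 = -5943/1486 ≈ -3.9993)
1/(B + W(67, 0)) = 1/(-5943/1486 + 16*67) = 1/(-5943/1486 + 1072) = 1/(1587049/1486) = 1486/1587049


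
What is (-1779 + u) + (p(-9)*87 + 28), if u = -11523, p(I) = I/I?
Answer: -13187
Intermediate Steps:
p(I) = 1
(-1779 + u) + (p(-9)*87 + 28) = (-1779 - 11523) + (1*87 + 28) = -13302 + (87 + 28) = -13302 + 115 = -13187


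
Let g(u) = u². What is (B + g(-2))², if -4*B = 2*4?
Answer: 4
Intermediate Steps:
B = -2 (B = -4/2 = -¼*8 = -2)
(B + g(-2))² = (-2 + (-2)²)² = (-2 + 4)² = 2² = 4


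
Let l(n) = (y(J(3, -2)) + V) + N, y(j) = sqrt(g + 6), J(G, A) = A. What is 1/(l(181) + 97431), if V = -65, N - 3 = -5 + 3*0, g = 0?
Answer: 48682/4739874245 - sqrt(6)/9479748490 ≈ 1.0270e-5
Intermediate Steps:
y(j) = sqrt(6) (y(j) = sqrt(0 + 6) = sqrt(6))
N = -2 (N = 3 + (-5 + 3*0) = 3 + (-5 + 0) = 3 - 5 = -2)
l(n) = -67 + sqrt(6) (l(n) = (sqrt(6) - 65) - 2 = (-65 + sqrt(6)) - 2 = -67 + sqrt(6))
1/(l(181) + 97431) = 1/((-67 + sqrt(6)) + 97431) = 1/(97364 + sqrt(6))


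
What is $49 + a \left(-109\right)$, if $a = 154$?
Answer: $-16737$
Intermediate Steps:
$49 + a \left(-109\right) = 49 + 154 \left(-109\right) = 49 - 16786 = -16737$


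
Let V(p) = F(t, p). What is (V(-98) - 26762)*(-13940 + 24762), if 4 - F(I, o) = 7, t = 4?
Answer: -289650830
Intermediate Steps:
F(I, o) = -3 (F(I, o) = 4 - 1*7 = 4 - 7 = -3)
V(p) = -3
(V(-98) - 26762)*(-13940 + 24762) = (-3 - 26762)*(-13940 + 24762) = -26765*10822 = -289650830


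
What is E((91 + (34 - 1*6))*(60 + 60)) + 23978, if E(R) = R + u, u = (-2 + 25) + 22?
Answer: 38303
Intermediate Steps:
u = 45 (u = 23 + 22 = 45)
E(R) = 45 + R (E(R) = R + 45 = 45 + R)
E((91 + (34 - 1*6))*(60 + 60)) + 23978 = (45 + (91 + (34 - 1*6))*(60 + 60)) + 23978 = (45 + (91 + (34 - 6))*120) + 23978 = (45 + (91 + 28)*120) + 23978 = (45 + 119*120) + 23978 = (45 + 14280) + 23978 = 14325 + 23978 = 38303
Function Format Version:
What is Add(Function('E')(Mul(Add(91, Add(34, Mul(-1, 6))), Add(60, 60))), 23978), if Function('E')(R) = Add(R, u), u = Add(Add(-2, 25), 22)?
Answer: 38303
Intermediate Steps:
u = 45 (u = Add(23, 22) = 45)
Function('E')(R) = Add(45, R) (Function('E')(R) = Add(R, 45) = Add(45, R))
Add(Function('E')(Mul(Add(91, Add(34, Mul(-1, 6))), Add(60, 60))), 23978) = Add(Add(45, Mul(Add(91, Add(34, Mul(-1, 6))), Add(60, 60))), 23978) = Add(Add(45, Mul(Add(91, Add(34, -6)), 120)), 23978) = Add(Add(45, Mul(Add(91, 28), 120)), 23978) = Add(Add(45, Mul(119, 120)), 23978) = Add(Add(45, 14280), 23978) = Add(14325, 23978) = 38303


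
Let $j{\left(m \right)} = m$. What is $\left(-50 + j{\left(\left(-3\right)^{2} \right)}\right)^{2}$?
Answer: $1681$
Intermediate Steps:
$\left(-50 + j{\left(\left(-3\right)^{2} \right)}\right)^{2} = \left(-50 + \left(-3\right)^{2}\right)^{2} = \left(-50 + 9\right)^{2} = \left(-41\right)^{2} = 1681$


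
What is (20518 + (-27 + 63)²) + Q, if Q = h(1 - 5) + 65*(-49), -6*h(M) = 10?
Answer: 55882/3 ≈ 18627.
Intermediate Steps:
h(M) = -5/3 (h(M) = -⅙*10 = -5/3)
Q = -9560/3 (Q = -5/3 + 65*(-49) = -5/3 - 3185 = -9560/3 ≈ -3186.7)
(20518 + (-27 + 63)²) + Q = (20518 + (-27 + 63)²) - 9560/3 = (20518 + 36²) - 9560/3 = (20518 + 1296) - 9560/3 = 21814 - 9560/3 = 55882/3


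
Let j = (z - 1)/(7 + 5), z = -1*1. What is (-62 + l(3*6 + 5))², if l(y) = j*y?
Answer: 156025/36 ≈ 4334.0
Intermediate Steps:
z = -1
j = -⅙ (j = (-1 - 1)/(7 + 5) = -2/12 = -2*1/12 = -⅙ ≈ -0.16667)
l(y) = -y/6
(-62 + l(3*6 + 5))² = (-62 - (3*6 + 5)/6)² = (-62 - (18 + 5)/6)² = (-62 - ⅙*23)² = (-62 - 23/6)² = (-395/6)² = 156025/36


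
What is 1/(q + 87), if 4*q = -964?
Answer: -1/154 ≈ -0.0064935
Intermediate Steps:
q = -241 (q = (¼)*(-964) = -241)
1/(q + 87) = 1/(-241 + 87) = 1/(-154) = -1/154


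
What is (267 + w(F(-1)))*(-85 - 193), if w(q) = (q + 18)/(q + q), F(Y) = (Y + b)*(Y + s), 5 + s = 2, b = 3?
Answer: -296209/4 ≈ -74052.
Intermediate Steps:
s = -3 (s = -5 + 2 = -3)
F(Y) = (-3 + Y)*(3 + Y) (F(Y) = (Y + 3)*(Y - 3) = (3 + Y)*(-3 + Y) = (-3 + Y)*(3 + Y))
w(q) = (18 + q)/(2*q) (w(q) = (18 + q)/((2*q)) = (18 + q)*(1/(2*q)) = (18 + q)/(2*q))
(267 + w(F(-1)))*(-85 - 193) = (267 + (18 + (-9 + (-1)²))/(2*(-9 + (-1)²)))*(-85 - 193) = (267 + (18 + (-9 + 1))/(2*(-9 + 1)))*(-278) = (267 + (½)*(18 - 8)/(-8))*(-278) = (267 + (½)*(-⅛)*10)*(-278) = (267 - 5/8)*(-278) = (2131/8)*(-278) = -296209/4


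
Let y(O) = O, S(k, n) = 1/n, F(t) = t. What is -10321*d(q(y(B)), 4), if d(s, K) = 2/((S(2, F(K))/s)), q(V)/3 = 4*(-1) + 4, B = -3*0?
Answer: 0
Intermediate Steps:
B = 0
q(V) = 0 (q(V) = 3*(4*(-1) + 4) = 3*(-4 + 4) = 3*0 = 0)
d(s, K) = 2*K*s (d(s, K) = 2/((1/(K*s))) = 2*(K*s) = 2*K*s)
-10321*d(q(y(B)), 4) = -20642*4*0 = -10321*0 = 0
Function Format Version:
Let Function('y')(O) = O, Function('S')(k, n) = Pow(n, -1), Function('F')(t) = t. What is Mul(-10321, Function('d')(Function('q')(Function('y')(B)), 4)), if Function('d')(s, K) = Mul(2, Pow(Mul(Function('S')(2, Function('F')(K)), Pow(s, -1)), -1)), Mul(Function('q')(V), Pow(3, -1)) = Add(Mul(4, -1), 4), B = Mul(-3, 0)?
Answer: 0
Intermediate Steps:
B = 0
Function('q')(V) = 0 (Function('q')(V) = Mul(3, Add(Mul(4, -1), 4)) = Mul(3, Add(-4, 4)) = Mul(3, 0) = 0)
Function('d')(s, K) = Mul(2, K, s) (Function('d')(s, K) = Mul(2, Pow(Mul(Pow(K, -1), Pow(s, -1)), -1)) = Mul(2, Mul(K, s)) = Mul(2, K, s))
Mul(-10321, Function('d')(Function('q')(Function('y')(B)), 4)) = Mul(-10321, Mul(2, 4, 0)) = Mul(-10321, 0) = 0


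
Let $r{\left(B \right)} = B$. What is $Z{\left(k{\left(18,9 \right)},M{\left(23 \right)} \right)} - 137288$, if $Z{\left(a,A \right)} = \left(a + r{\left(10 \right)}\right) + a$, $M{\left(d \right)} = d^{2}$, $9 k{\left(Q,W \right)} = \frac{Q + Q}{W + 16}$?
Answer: $- \frac{3431942}{25} \approx -1.3728 \cdot 10^{5}$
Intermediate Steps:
$k{\left(Q,W \right)} = \frac{2 Q}{9 \left(16 + W\right)}$ ($k{\left(Q,W \right)} = \frac{\left(Q + Q\right) \frac{1}{W + 16}}{9} = \frac{2 Q \frac{1}{16 + W}}{9} = \frac{2 Q}{9 \left(16 + W\right)}$)
$Z{\left(a,A \right)} = 10 + 2 a$ ($Z{\left(a,A \right)} = \left(a + 10\right) + a = \left(10 + a\right) + a = 10 + 2 a$)
$Z{\left(k{\left(18,9 \right)},M{\left(23 \right)} \right)} - 137288 = \left(10 + 2 \cdot \frac{2}{9} \cdot 18 \frac{1}{16 + 9}\right) - 137288 = \left(10 + 2 \cdot \frac{2}{9} \cdot 18 \cdot \frac{1}{25}\right) - 137288 = \left(10 + 2 \cdot \frac{4}{25}\right) - 137288 = \left(10 + \frac{8}{25}\right) - 137288 = \frac{258}{25} - 137288 = - \frac{3431942}{25}$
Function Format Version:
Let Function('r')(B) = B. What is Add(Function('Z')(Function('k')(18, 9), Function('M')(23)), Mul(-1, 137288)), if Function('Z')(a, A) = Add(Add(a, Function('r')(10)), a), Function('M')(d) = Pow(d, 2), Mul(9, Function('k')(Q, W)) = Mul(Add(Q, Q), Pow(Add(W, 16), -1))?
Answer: Rational(-3431942, 25) ≈ -1.3728e+5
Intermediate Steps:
Function('k')(Q, W) = Mul(Rational(2, 9), Q, Pow(Add(16, W), -1)) (Function('k')(Q, W) = Mul(Rational(1, 9), Mul(Add(Q, Q), Pow(Add(W, 16), -1))) = Mul(Rational(1, 9), Mul(Mul(2, Q), Pow(Add(16, W), -1))) = Mul(Rational(1, 9), Mul(2, Q, Pow(Add(16, W), -1))) = Mul(Rational(2, 9), Q, Pow(Add(16, W), -1)))
Function('Z')(a, A) = Add(10, Mul(2, a)) (Function('Z')(a, A) = Add(Add(a, 10), a) = Add(Add(10, a), a) = Add(10, Mul(2, a)))
Add(Function('Z')(Function('k')(18, 9), Function('M')(23)), Mul(-1, 137288)) = Add(Add(10, Mul(2, Mul(Rational(2, 9), 18, Pow(Add(16, 9), -1)))), Mul(-1, 137288)) = Add(Add(10, Mul(2, Mul(Rational(2, 9), 18, Pow(25, -1)))), -137288) = Add(Add(10, Mul(2, Mul(Rational(2, 9), 18, Rational(1, 25)))), -137288) = Add(Add(10, Mul(2, Rational(4, 25))), -137288) = Add(Add(10, Rational(8, 25)), -137288) = Add(Rational(258, 25), -137288) = Rational(-3431942, 25)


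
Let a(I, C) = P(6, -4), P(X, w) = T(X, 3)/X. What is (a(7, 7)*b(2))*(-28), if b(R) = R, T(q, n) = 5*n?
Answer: -140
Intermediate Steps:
P(X, w) = 15/X (P(X, w) = (5*3)/X = 15/X)
a(I, C) = 5/2 (a(I, C) = 15/6 = 15*(⅙) = 5/2)
(a(7, 7)*b(2))*(-28) = ((5/2)*2)*(-28) = 5*(-28) = -140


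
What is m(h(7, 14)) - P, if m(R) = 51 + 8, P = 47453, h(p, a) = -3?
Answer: -47394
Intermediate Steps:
m(R) = 59
m(h(7, 14)) - P = 59 - 1*47453 = 59 - 47453 = -47394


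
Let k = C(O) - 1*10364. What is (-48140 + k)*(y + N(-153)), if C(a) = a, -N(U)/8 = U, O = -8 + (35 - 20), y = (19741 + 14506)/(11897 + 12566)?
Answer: -103150715919/1439 ≈ -7.1682e+7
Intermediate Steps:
y = 34247/24463 ≈ 1.4000
O = 7 (O = -8 + 15 = 7)
N(U) = -8*U
k = -10357 (k = 7 - 1*10364 = 7 - 10364 = -10357)
(-48140 + k)*(y + N(-153)) = (-48140 - 10357)*(34247/24463 - 8*(-153)) = -58497*(34247/24463 + 1224) = -58497*29976959/24463 = -103150715919/1439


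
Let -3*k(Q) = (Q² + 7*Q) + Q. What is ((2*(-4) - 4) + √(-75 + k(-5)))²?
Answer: (12 - I*√70)² ≈ 74.0 - 200.8*I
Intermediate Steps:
k(Q) = -8*Q/3 - Q²/3 (k(Q) = -((Q² + 7*Q) + Q)/3 = -(Q² + 8*Q)/3 = -8*Q/3 - Q²/3)
((2*(-4) - 4) + √(-75 + k(-5)))² = ((2*(-4) - 4) + √(-75 - ⅓*(-5)*(8 - 5)))² = ((-8 - 4) + √(-75 - ⅓*(-5)*3))² = (-12 + √(-75 + 5))² = (-12 + √(-70))² = (-12 + I*√70)²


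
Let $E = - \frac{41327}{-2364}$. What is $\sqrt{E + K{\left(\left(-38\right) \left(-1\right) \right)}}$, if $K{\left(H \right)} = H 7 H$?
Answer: $\frac{\sqrt{14146553649}}{1182} \approx 100.63$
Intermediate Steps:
$E = \frac{41327}{2364}$ ($E = \left(-41327\right) \left(- \frac{1}{2364}\right) = \frac{41327}{2364} \approx 17.482$)
$K{\left(H \right)} = 7 H^{2}$ ($K{\left(H \right)} = 7 H H = 7 H^{2}$)
$\sqrt{E + K{\left(\left(-38\right) \left(-1\right) \right)}} = \sqrt{\frac{41327}{2364} + 7 \left(\left(-38\right) \left(-1\right)\right)^{2}} = \sqrt{\frac{41327}{2364} + 7 \cdot 38^{2}} = \sqrt{\frac{41327}{2364} + 7 \cdot 1444} = \sqrt{\frac{41327}{2364} + 10108} = \sqrt{\frac{23936639}{2364}} = \frac{\sqrt{14146553649}}{1182}$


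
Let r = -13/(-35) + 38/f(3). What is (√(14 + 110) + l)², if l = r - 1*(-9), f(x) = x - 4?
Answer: 1155904/1225 - 4008*√31/35 ≈ 306.01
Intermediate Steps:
f(x) = -4 + x
r = -1317/35 (r = -13/(-35) + 38/(-4 + 3) = -13*(-1/35) + 38/(-1) = 13/35 + 38*(-1) = 13/35 - 38 = -1317/35 ≈ -37.629)
l = -1002/35 (l = -1317/35 - 1*(-9) = -1317/35 + 9 = -1002/35 ≈ -28.629)
(√(14 + 110) + l)² = (√(14 + 110) - 1002/35)² = (√124 - 1002/35)² = (2*√31 - 1002/35)² = (-1002/35 + 2*√31)²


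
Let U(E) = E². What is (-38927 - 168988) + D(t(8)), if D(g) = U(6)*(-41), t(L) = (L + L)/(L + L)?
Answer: -209391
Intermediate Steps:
t(L) = 1 (t(L) = (2*L)/((2*L)) = (2*L)*(1/(2*L)) = 1)
D(g) = -1476 (D(g) = 6²*(-41) = 36*(-41) = -1476)
(-38927 - 168988) + D(t(8)) = (-38927 - 168988) - 1476 = -207915 - 1476 = -209391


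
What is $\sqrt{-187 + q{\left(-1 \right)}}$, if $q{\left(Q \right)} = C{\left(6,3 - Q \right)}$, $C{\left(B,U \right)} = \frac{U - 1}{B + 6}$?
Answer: $\frac{3 i \sqrt{83}}{2} \approx 13.666 i$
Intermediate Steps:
$C{\left(B,U \right)} = \frac{-1 + U}{6 + B}$
$q{\left(Q \right)} = \frac{1}{6} - \frac{Q}{12}$ ($q{\left(Q \right)} = \frac{-1 - \left(-3 + Q\right)}{6 + 6} = \frac{2 - Q}{12} = \frac{1}{6} - \frac{Q}{12}$)
$\sqrt{-187 + q{\left(-1 \right)}} = \sqrt{-187 + \left(\frac{1}{6} - - \frac{1}{12}\right)} = \sqrt{-187 + \left(\frac{1}{6} + \frac{1}{12}\right)} = \sqrt{-187 + \frac{1}{4}} = \sqrt{- \frac{747}{4}} = \frac{3 i \sqrt{83}}{2}$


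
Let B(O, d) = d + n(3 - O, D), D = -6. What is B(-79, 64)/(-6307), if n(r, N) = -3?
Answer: -61/6307 ≈ -0.0096718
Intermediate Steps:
B(O, d) = -3 + d (B(O, d) = d - 3 = -3 + d)
B(-79, 64)/(-6307) = (-3 + 64)/(-6307) = 61*(-1/6307) = -61/6307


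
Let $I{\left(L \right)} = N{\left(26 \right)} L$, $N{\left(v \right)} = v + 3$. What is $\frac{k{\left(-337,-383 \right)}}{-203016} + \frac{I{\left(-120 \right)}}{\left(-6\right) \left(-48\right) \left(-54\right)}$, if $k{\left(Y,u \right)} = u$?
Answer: $\frac{154612}{685179} \approx 0.22565$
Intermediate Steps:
$N{\left(v \right)} = 3 + v$
$I{\left(L \right)} = 29 L$ ($I{\left(L \right)} = \left(3 + 26\right) L = 29 L$)
$\frac{k{\left(-337,-383 \right)}}{-203016} + \frac{I{\left(-120 \right)}}{\left(-6\right) \left(-48\right) \left(-54\right)} = - \frac{383}{-203016} + \frac{29 \left(-120\right)}{\left(-6\right) \left(-48\right) \left(-54\right)} = \left(-383\right) \left(- \frac{1}{203016}\right) - \frac{3480}{288 \left(-54\right)} = \frac{383}{203016} - \frac{3480}{-15552} = \frac{383}{203016} - - \frac{145}{648} = \frac{383}{203016} + \frac{145}{648} = \frac{154612}{685179}$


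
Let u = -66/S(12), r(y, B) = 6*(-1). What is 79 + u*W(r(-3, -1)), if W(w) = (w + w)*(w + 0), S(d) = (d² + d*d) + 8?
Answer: 2329/37 ≈ 62.946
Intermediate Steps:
r(y, B) = -6
S(d) = 8 + 2*d² (S(d) = (d² + d²) + 8 = 2*d² + 8 = 8 + 2*d²)
W(w) = 2*w² (W(w) = (2*w)*w = 2*w²)
u = -33/148 (u = -66/(8 + 2*12²) = -66/(8 + 2*144) = -66/(8 + 288) = -66/296 = -66*1/296 = -33/148 ≈ -0.22297)
79 + u*W(r(-3, -1)) = 79 - 33*(-6)²/74 = 79 - 33*36/74 = 79 - 33/148*72 = 79 - 594/37 = 2329/37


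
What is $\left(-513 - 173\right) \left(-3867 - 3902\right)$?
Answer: $5329534$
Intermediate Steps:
$\left(-513 - 173\right) \left(-3867 - 3902\right) = \left(-686\right) \left(-7769\right) = 5329534$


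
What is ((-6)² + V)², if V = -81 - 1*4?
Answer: 2401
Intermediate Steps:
V = -85 (V = -81 - 4 = -85)
((-6)² + V)² = ((-6)² - 85)² = (36 - 85)² = (-49)² = 2401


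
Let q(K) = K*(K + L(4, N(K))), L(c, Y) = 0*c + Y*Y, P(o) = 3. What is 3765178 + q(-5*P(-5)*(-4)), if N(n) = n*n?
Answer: 781368778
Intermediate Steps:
N(n) = n²
L(c, Y) = Y² (L(c, Y) = 0 + Y² = Y²)
q(K) = K*(K + K⁴) (q(K) = K*(K + (K²)²) = K*(K + K⁴))
3765178 + q(-5*P(-5)*(-4)) = 3765178 + ((-5*3*(-4))² + (-5*3*(-4))⁵) = 3765178 + ((-15*(-4))² + (-15*(-4))⁵) = 3765178 + (60² + 60⁵) = 3765178 + (3600 + 777600000) = 3765178 + 777603600 = 781368778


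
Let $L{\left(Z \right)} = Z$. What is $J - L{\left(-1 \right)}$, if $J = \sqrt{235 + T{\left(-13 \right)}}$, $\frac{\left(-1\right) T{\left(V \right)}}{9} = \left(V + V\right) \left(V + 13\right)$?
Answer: $1 + \sqrt{235} \approx 16.33$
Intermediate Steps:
$T{\left(V \right)} = - 18 V \left(13 + V\right)$ ($T{\left(V \right)} = - 9 \left(V + V\right) \left(V + 13\right) = - 9 \cdot 2 V \left(13 + V\right) = - 18 V \left(13 + V\right)$)
$J = \sqrt{235}$ ($J = \sqrt{235 - - 234 \left(13 - 13\right)} = \sqrt{235 - \left(-234\right) 0} = \sqrt{235 + 0} = \sqrt{235} \approx 15.33$)
$J - L{\left(-1 \right)} = \sqrt{235} - -1 = \sqrt{235} + 1 = 1 + \sqrt{235}$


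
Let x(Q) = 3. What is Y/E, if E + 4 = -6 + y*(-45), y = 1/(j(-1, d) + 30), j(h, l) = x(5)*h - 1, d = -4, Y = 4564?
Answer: -118664/305 ≈ -389.06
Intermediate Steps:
j(h, l) = -1 + 3*h (j(h, l) = 3*h - 1 = -1 + 3*h)
y = 1/26 (y = 1/((-1 + 3*(-1)) + 30) = 1/((-1 - 3) + 30) = 1/(-4 + 30) = 1/26 ≈ 0.038462)
E = -305/26 (E = -4 + (-6 + (1/26)*(-45)) = -4 + (-6 - 45/26) = -4 - 201/26 = -305/26 ≈ -11.731)
Y/E = 4564/(-305/26) = 4564*(-26/305) = -118664/305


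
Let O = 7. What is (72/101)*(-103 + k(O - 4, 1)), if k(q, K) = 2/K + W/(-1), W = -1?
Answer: -7200/101 ≈ -71.287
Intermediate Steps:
k(q, K) = 1 + 2/K (k(q, K) = 2/K - 1/(-1) = 2/K - 1*(-1) = 2/K + 1 = 1 + 2/K)
(72/101)*(-103 + k(O - 4, 1)) = (72/101)*(-103 + (2 + 1)/1) = (72*(1/101))*(-103 + 1*3) = 72*(-103 + 3)/101 = (72/101)*(-100) = -7200/101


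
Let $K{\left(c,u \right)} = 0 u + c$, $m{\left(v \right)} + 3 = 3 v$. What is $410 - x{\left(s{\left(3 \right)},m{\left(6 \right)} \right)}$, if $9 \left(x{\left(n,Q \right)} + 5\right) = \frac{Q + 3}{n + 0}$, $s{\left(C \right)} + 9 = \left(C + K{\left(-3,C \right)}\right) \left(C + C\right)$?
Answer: $\frac{3737}{9} \approx 415.22$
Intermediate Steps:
$m{\left(v \right)} = -3 + 3 v$
$K{\left(c,u \right)} = c$ ($K{\left(c,u \right)} = 0 + c = c$)
$s{\left(C \right)} = -9 + 2 C \left(-3 + C\right)$ ($s{\left(C \right)} = -9 + \left(C - 3\right) \left(C + C\right) = -9 + \left(-3 + C\right) 2 C = -9 + 2 C \left(-3 + C\right)$)
$x{\left(n,Q \right)} = -5 + \frac{3 + Q}{9 n}$ ($x{\left(n,Q \right)} = -5 + \frac{\left(Q + 3\right) \frac{1}{n + 0}}{9} = -5 + \frac{\left(3 + Q\right) \frac{1}{n}}{9} = -5 + \frac{\frac{1}{n} \left(3 + Q\right)}{9} = -5 + \frac{3 + Q}{9 n}$)
$410 - x{\left(s{\left(3 \right)},m{\left(6 \right)} \right)} = 410 - \frac{3 + \left(-3 + 3 \cdot 6\right) - 45 \left(-9 - 18 + 2 \cdot 3^{2}\right)}{9 \left(-9 - 18 + 2 \cdot 3^{2}\right)} = 410 - \frac{3 + \left(-3 + 18\right) - 45 \left(-9 - 18 + 2 \cdot 9\right)}{9 \left(-9 - 18 + 2 \cdot 9\right)} = 410 - \frac{3 + 15 - 45 \left(-9 - 18 + 18\right)}{9 \left(-9 - 18 + 18\right)} = 410 - \frac{3 + 15 - -405}{9 \left(-9\right)} = 410 - \frac{1}{9} \left(- \frac{1}{9}\right) \left(3 + 15 + 405\right) = 410 - \frac{1}{9} \left(- \frac{1}{9}\right) 423 = 410 - - \frac{47}{9} = 410 + \frac{47}{9} = \frac{3737}{9}$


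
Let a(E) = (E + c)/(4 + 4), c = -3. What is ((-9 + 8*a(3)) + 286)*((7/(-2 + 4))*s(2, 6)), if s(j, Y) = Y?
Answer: 5817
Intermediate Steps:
a(E) = -3/8 + E/8 (a(E) = (E - 3)/(4 + 4) = (-3 + E)/8 = (-3 + E)*(1/8) = -3/8 + E/8)
((-9 + 8*a(3)) + 286)*((7/(-2 + 4))*s(2, 6)) = ((-9 + 8*(-3/8 + (1/8)*3)) + 286)*((7/(-2 + 4))*6) = ((-9 + 8*(-3/8 + 3/8)) + 286)*((7/2)*6) = ((-9 + 8*0) + 286)*(((1/2)*7)*6) = ((-9 + 0) + 286)*((7/2)*6) = (-9 + 286)*21 = 277*21 = 5817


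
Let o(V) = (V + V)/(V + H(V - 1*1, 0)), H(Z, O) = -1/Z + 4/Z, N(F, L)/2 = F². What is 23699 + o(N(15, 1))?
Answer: 1596286049/67351 ≈ 23701.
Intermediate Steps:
N(F, L) = 2*F²
H(Z, O) = 3/Z
o(V) = 2*V/(V + 3/(-1 + V)) (o(V) = (V + V)/(V + 3/(V - 1*1)) = (2*V)/(V + 3/(V - 1)) = (2*V)/(V + 3/(-1 + V)) = 2*V/(V + 3/(-1 + V)))
23699 + o(N(15, 1)) = 23699 + 2*(2*15²)*(-1 + 2*15²)/(3 + (2*15²)*(-1 + 2*15²)) = 23699 + 2*(2*225)*(-1 + 2*225)/(3 + (2*225)*(-1 + 2*225)) = 23699 + 2*450*(-1 + 450)/(3 + 450*(-1 + 450)) = 23699 + 2*450*449/(3 + 450*449) = 23699 + 2*450*449/(3 + 202050) = 23699 + 2*450*449/202053 = 23699 + 2*450*(1/202053)*449 = 23699 + 134700/67351 = 1596286049/67351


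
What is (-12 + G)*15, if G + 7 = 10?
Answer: -135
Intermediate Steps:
G = 3 (G = -7 + 10 = 3)
(-12 + G)*15 = (-12 + 3)*15 = -9*15 = -135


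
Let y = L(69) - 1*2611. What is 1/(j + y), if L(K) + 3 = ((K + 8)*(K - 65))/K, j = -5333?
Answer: -69/548035 ≈ -0.00012590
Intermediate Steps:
L(K) = -3 + (-65 + K)*(8 + K)/K (L(K) = -3 + ((K + 8)*(K - 65))/K = -3 + ((8 + K)*(-65 + K))/K = -3 + ((-65 + K)*(8 + K))/K = -3 + (-65 + K)*(8 + K)/K)
y = -180058/69 (y = (-60 + 69 - 520/69) - 1*2611 = (-60 + 69 - 520*1/69) - 2611 = (-60 + 69 - 520/69) - 2611 = 101/69 - 2611 = -180058/69 ≈ -2609.5)
1/(j + y) = 1/(-5333 - 180058/69) = 1/(-548035/69) = -69/548035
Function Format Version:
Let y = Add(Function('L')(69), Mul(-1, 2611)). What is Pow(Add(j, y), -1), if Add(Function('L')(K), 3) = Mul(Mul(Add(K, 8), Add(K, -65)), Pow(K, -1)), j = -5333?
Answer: Rational(-69, 548035) ≈ -0.00012590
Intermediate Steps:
Function('L')(K) = Add(-3, Mul(Pow(K, -1), Add(-65, K), Add(8, K))) (Function('L')(K) = Add(-3, Mul(Mul(Add(K, 8), Add(K, -65)), Pow(K, -1))) = Add(-3, Mul(Mul(Add(8, K), Add(-65, K)), Pow(K, -1))) = Add(-3, Mul(Mul(Add(-65, K), Add(8, K)), Pow(K, -1))) = Add(-3, Mul(Pow(K, -1), Add(-65, K), Add(8, K))))
y = Rational(-180058, 69) (y = Add(Add(-60, 69, Mul(-520, Pow(69, -1))), Mul(-1, 2611)) = Add(Add(-60, 69, Mul(-520, Rational(1, 69))), -2611) = Add(Add(-60, 69, Rational(-520, 69)), -2611) = Add(Rational(101, 69), -2611) = Rational(-180058, 69) ≈ -2609.5)
Pow(Add(j, y), -1) = Pow(Add(-5333, Rational(-180058, 69)), -1) = Pow(Rational(-548035, 69), -1) = Rational(-69, 548035)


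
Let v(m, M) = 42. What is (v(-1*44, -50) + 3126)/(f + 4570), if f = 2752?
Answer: 1584/3661 ≈ 0.43267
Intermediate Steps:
(v(-1*44, -50) + 3126)/(f + 4570) = (42 + 3126)/(2752 + 4570) = 3168/7322 = 3168*(1/7322) = 1584/3661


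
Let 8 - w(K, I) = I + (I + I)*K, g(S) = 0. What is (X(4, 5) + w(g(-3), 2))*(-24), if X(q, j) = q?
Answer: -240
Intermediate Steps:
w(K, I) = 8 - I - 2*I*K (w(K, I) = 8 - (I + (I + I)*K) = 8 - (I + (2*I)*K) = 8 - (I + 2*I*K) = 8 + (-I - 2*I*K) = 8 - I - 2*I*K)
(X(4, 5) + w(g(-3), 2))*(-24) = (4 + (8 - 1*2 - 2*2*0))*(-24) = (4 + (8 - 2 + 0))*(-24) = (4 + 6)*(-24) = 10*(-24) = -240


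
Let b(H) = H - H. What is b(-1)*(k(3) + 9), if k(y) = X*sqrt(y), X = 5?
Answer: 0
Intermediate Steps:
b(H) = 0
k(y) = 5*sqrt(y)
b(-1)*(k(3) + 9) = 0*(5*sqrt(3) + 9) = 0*(9 + 5*sqrt(3)) = 0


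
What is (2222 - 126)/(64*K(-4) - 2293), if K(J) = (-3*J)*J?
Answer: -2096/5365 ≈ -0.39068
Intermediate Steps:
K(J) = -3*J²
(2222 - 126)/(64*K(-4) - 2293) = (2222 - 126)/(64*(-3*(-4)²) - 2293) = 2096/(64*(-3*16) - 2293) = 2096/(64*(-48) - 2293) = 2096/(-3072 - 2293) = 2096/(-5365) = 2096*(-1/5365) = -2096/5365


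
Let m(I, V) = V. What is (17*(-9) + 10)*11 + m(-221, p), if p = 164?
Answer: -1409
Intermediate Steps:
(17*(-9) + 10)*11 + m(-221, p) = (17*(-9) + 10)*11 + 164 = (-153 + 10)*11 + 164 = -143*11 + 164 = -1573 + 164 = -1409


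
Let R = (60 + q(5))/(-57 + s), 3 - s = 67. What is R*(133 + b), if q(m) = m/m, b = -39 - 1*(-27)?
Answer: -61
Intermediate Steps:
s = -64 (s = 3 - 1*67 = 3 - 67 = -64)
b = -12 (b = -39 + 27 = -12)
q(m) = 1
R = -61/121 (R = (60 + 1)/(-57 - 64) = 61/(-121) = 61*(-1/121) = -61/121 ≈ -0.50413)
R*(133 + b) = -61*(133 - 12)/121 = -61/121*121 = -61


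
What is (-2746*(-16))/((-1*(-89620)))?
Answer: 10984/22405 ≈ 0.49025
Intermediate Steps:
(-2746*(-16))/((-1*(-89620))) = 43936/89620 = 43936*(1/89620) = 10984/22405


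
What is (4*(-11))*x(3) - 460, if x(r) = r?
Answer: -592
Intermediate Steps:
(4*(-11))*x(3) - 460 = (4*(-11))*3 - 460 = -44*3 - 460 = -132 - 460 = -592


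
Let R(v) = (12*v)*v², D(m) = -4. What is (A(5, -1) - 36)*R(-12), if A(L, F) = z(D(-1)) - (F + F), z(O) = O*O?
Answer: 373248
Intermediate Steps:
z(O) = O²
A(L, F) = 16 - 2*F (A(L, F) = (-4)² - (F + F) = 16 - 2*F)
R(v) = 12*v³
(A(5, -1) - 36)*R(-12) = ((16 - 2*(-1)) - 36)*(12*(-12)³) = ((16 + 2) - 36)*(12*(-1728)) = (18 - 36)*(-20736) = -18*(-20736) = 373248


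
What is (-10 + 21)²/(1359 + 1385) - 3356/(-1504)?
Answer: 36683/16121 ≈ 2.2755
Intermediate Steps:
(-10 + 21)²/(1359 + 1385) - 3356/(-1504) = 11²/2744 - 3356*(-1/1504) = 121*(1/2744) + 839/376 = 121/2744 + 839/376 = 36683/16121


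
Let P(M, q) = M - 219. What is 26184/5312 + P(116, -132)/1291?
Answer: 4157051/857224 ≈ 4.8494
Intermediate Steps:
P(M, q) = -219 + M
26184/5312 + P(116, -132)/1291 = 26184/5312 + (-219 + 116)/1291 = 26184*(1/5312) - 103*1/1291 = 3273/664 - 103/1291 = 4157051/857224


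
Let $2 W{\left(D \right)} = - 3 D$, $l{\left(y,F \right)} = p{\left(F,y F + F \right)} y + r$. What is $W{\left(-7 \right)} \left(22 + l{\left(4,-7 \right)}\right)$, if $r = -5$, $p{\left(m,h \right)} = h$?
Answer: $- \frac{2583}{2} \approx -1291.5$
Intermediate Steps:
$l{\left(y,F \right)} = -5 + y \left(F + F y\right)$ ($l{\left(y,F \right)} = \left(y F + F\right) y - 5 = \left(F y + F\right) y - 5 = \left(F + F y\right) y - 5 = y \left(F + F y\right) - 5 = -5 + y \left(F + F y\right)$)
$W{\left(D \right)} = - \frac{3 D}{2}$ ($W{\left(D \right)} = \frac{\left(-3\right) D}{2} = - \frac{3 D}{2}$)
$W{\left(-7 \right)} \left(22 + l{\left(4,-7 \right)}\right) = \left(- \frac{3}{2}\right) \left(-7\right) \left(22 - \left(5 + 28 \left(1 + 4\right)\right)\right) = \frac{21 \left(22 - \left(5 + 28 \cdot 5\right)\right)}{2} = \frac{21 \left(22 - 145\right)}{2} = \frac{21}{2} \left(-123\right) = - \frac{2583}{2}$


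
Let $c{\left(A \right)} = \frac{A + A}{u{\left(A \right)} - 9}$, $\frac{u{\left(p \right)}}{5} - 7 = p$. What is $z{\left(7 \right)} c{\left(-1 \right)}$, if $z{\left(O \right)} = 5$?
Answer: $- \frac{10}{21} \approx -0.47619$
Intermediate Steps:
$u{\left(p \right)} = 35 + 5 p$
$c{\left(A \right)} = \frac{2 A}{26 + 5 A}$ ($c{\left(A \right)} = \frac{A + A}{\left(35 + 5 A\right) - 9} = \frac{2 A}{26 + 5 A}$)
$z{\left(7 \right)} c{\left(-1 \right)} = 5 \cdot 2 \left(-1\right) \frac{1}{26 + 5 \left(-1\right)} = 5 \cdot 2 \left(-1\right) \frac{1}{26 - 5} = 5 \cdot 2 \left(-1\right) \frac{1}{21} = 5 \left(- \frac{2}{21}\right) = - \frac{10}{21}$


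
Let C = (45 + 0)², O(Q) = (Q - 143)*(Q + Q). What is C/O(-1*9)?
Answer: 225/304 ≈ 0.74013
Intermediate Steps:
O(Q) = 2*Q*(-143 + Q) (O(Q) = (-143 + Q)*(2*Q) = 2*Q*(-143 + Q))
C = 2025 (C = 45² = 2025)
C/O(-1*9) = 2025/((2*(-1*9)*(-143 - 1*9))) = 2025/((2*(-9)*(-143 - 9))) = 2025/((2*(-9)*(-152))) = 2025/2736 = 2025*(1/2736) = 225/304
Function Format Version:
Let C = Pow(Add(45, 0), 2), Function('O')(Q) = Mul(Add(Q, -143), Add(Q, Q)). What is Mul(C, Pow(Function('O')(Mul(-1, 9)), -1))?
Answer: Rational(225, 304) ≈ 0.74013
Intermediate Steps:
Function('O')(Q) = Mul(2, Q, Add(-143, Q)) (Function('O')(Q) = Mul(Add(-143, Q), Mul(2, Q)) = Mul(2, Q, Add(-143, Q)))
C = 2025 (C = Pow(45, 2) = 2025)
Mul(C, Pow(Function('O')(Mul(-1, 9)), -1)) = Mul(2025, Pow(Mul(2, Mul(-1, 9), Add(-143, Mul(-1, 9))), -1)) = Mul(2025, Pow(Mul(2, -9, Add(-143, -9)), -1)) = Mul(2025, Pow(Mul(2, -9, -152), -1)) = Mul(2025, Pow(2736, -1)) = Mul(2025, Rational(1, 2736)) = Rational(225, 304)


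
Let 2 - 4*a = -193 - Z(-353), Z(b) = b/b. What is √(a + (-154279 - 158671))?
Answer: I*√312901 ≈ 559.38*I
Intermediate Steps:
Z(b) = 1
a = 49 (a = ½ - (-193 - 1*1)/4 = ½ - (-193 - 1)/4 = ½ - ¼*(-194) = ½ + 97/2 = 49)
√(a + (-154279 - 158671)) = √(49 + (-154279 - 158671)) = √(49 - 312950) = √(-312901) = I*√312901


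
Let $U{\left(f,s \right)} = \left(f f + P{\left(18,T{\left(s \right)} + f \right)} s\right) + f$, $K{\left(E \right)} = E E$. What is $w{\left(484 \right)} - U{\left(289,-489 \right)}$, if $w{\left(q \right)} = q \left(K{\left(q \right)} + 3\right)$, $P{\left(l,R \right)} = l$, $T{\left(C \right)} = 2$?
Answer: $113306348$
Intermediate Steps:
$K{\left(E \right)} = E^{2}$
$U{\left(f,s \right)} = f + f^{2} + 18 s$ ($U{\left(f,s \right)} = \left(f f + 18 s\right) + f = \left(f^{2} + 18 s\right) + f = f + f^{2} + 18 s$)
$w{\left(q \right)} = q \left(3 + q^{2}\right)$ ($w{\left(q \right)} = q \left(q^{2} + 3\right) = q \left(3 + q^{2}\right)$)
$w{\left(484 \right)} - U{\left(289,-489 \right)} = 484 \left(3 + 484^{2}\right) - \left(289 + 289^{2} + 18 \left(-489\right)\right) = 484 \left(3 + 234256\right) - \left(289 + 83521 - 8802\right) = 484 \cdot 234259 - 75008 = 113381356 - 75008 = 113306348$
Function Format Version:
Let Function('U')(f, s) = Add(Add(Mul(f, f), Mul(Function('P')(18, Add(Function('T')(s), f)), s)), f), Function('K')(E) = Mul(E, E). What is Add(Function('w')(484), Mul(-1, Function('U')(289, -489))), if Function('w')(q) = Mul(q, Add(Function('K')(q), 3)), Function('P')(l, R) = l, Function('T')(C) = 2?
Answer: 113306348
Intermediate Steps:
Function('K')(E) = Pow(E, 2)
Function('U')(f, s) = Add(f, Pow(f, 2), Mul(18, s)) (Function('U')(f, s) = Add(Add(Mul(f, f), Mul(18, s)), f) = Add(Add(Pow(f, 2), Mul(18, s)), f) = Add(f, Pow(f, 2), Mul(18, s)))
Function('w')(q) = Mul(q, Add(3, Pow(q, 2))) (Function('w')(q) = Mul(q, Add(Pow(q, 2), 3)) = Mul(q, Add(3, Pow(q, 2))))
Add(Function('w')(484), Mul(-1, Function('U')(289, -489))) = Add(Mul(484, Add(3, Pow(484, 2))), Mul(-1, Add(289, Pow(289, 2), Mul(18, -489)))) = Add(Mul(484, Add(3, 234256)), Mul(-1, Add(289, 83521, -8802))) = Add(Mul(484, 234259), Mul(-1, 75008)) = Add(113381356, -75008) = 113306348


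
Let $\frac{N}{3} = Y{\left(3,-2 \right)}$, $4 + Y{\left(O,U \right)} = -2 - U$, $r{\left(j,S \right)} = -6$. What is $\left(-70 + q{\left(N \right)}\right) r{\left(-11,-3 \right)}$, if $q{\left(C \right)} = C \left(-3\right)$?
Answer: $204$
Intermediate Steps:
$Y{\left(O,U \right)} = -6 - U$ ($Y{\left(O,U \right)} = -4 - \left(2 + U\right) = -6 - U$)
$N = -12$ ($N = 3 \left(-6 - -2\right) = 3 \left(-6 + 2\right) = 3 \left(-4\right) = -12$)
$q{\left(C \right)} = - 3 C$
$\left(-70 + q{\left(N \right)}\right) r{\left(-11,-3 \right)} = \left(-70 - -36\right) \left(-6\right) = \left(-70 + 36\right) \left(-6\right) = \left(-34\right) \left(-6\right) = 204$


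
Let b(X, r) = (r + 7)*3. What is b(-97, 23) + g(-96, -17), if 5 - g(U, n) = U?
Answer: 191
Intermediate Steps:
b(X, r) = 21 + 3*r (b(X, r) = (7 + r)*3 = 21 + 3*r)
g(U, n) = 5 - U
b(-97, 23) + g(-96, -17) = (21 + 3*23) + (5 - 1*(-96)) = (21 + 69) + (5 + 96) = 90 + 101 = 191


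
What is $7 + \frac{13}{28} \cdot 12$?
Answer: $\frac{88}{7} \approx 12.571$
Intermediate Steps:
$7 + \frac{13}{28} \cdot 12 = 7 + \frac{39}{7} = \frac{88}{7}$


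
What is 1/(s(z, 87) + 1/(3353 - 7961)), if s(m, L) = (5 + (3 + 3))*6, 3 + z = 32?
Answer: 4608/304127 ≈ 0.015152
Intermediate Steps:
z = 29 (z = -3 + 32 = 29)
s(m, L) = 66 (s(m, L) = (5 + 6)*6 = 11*6 = 66)
1/(s(z, 87) + 1/(3353 - 7961)) = 1/(66 + 1/(3353 - 7961)) = 1/(66 + 1/(-4608)) = 1/(66 - 1/4608) = 1/(304127/4608) = 4608/304127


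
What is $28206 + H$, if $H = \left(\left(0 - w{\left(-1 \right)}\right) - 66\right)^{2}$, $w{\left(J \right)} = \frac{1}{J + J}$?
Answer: $\frac{129985}{4} \approx 32496.0$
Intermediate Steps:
$w{\left(J \right)} = \frac{1}{2 J}$
$H = \frac{17161}{4}$ ($H = \left(\left(0 - \frac{1}{2 \left(-1\right)}\right) - 66\right)^{2} = \left(\left(0 - \frac{1}{2} \left(-1\right)\right) - 66\right)^{2} = \left(\left(0 - - \frac{1}{2}\right) - 66\right)^{2} = \left(\left(0 + \frac{1}{2}\right) - 66\right)^{2} = \left(\frac{1}{2} - 66\right)^{2} = \left(- \frac{131}{2}\right)^{2} = \frac{17161}{4} \approx 4290.3$)
$28206 + H = 28206 + \frac{17161}{4} = \frac{129985}{4}$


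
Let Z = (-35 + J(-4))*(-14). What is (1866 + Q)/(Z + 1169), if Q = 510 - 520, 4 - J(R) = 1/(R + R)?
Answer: 7424/6405 ≈ 1.1591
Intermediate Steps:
J(R) = 4 - 1/(2*R) (J(R) = 4 - 1/(R + R) = 4 - 1/(2*R))
Z = 1729/4 (Z = (-35 + (4 - ½/(-4)))*(-14) = (-35 + (4 - ½*(-¼)))*(-14) = (-35 + (4 + ⅛))*(-14) = (-35 + 33/8)*(-14) = -247/8*(-14) = 1729/4 ≈ 432.25)
Q = -10
(1866 + Q)/(Z + 1169) = (1866 - 10)/(1729/4 + 1169) = 1856/(6405/4) = 1856*(4/6405) = 7424/6405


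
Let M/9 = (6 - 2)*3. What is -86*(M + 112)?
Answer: -18920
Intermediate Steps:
M = 108 (M = 9*((6 - 2)*3) = 9*(4*3) = 9*12 = 108)
-86*(M + 112) = -86*(108 + 112) = -86*220 = -18920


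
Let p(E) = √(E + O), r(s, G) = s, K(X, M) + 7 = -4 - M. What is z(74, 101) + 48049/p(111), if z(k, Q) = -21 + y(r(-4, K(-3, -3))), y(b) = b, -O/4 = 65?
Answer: -25 - 48049*I*√149/149 ≈ -25.0 - 3936.3*I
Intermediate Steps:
K(X, M) = -11 - M (K(X, M) = -7 + (-4 - M) = -11 - M)
O = -260 (O = -4*65 = -260)
p(E) = √(-260 + E) (p(E) = √(E - 260) = √(-260 + E))
z(k, Q) = -25 (z(k, Q) = -21 - 4 = -25)
z(74, 101) + 48049/p(111) = -25 + 48049/(√(-260 + 111)) = -25 + 48049/(√(-149)) = -25 + 48049/((I*√149)) = -25 + 48049*(-I*√149/149) = -25 - 48049*I*√149/149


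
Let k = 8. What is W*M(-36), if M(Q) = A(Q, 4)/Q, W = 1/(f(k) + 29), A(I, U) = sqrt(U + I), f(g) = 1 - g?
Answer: -I*sqrt(2)/198 ≈ -0.0071425*I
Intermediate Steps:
A(I, U) = sqrt(I + U)
W = 1/22 (W = 1/((1 - 1*8) + 29) = 1/((1 - 8) + 29) = 1/(-7 + 29) = 1/22 ≈ 0.045455)
M(Q) = sqrt(4 + Q)/Q (M(Q) = sqrt(Q + 4)/Q = sqrt(4 + Q)/Q)
W*M(-36) = (sqrt(4 - 36)/(-36))/22 = (-I*sqrt(2)/9)/22 = -I*sqrt(2)/198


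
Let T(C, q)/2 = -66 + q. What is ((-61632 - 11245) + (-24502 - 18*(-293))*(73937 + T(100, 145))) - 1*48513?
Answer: -1424820050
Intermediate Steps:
T(C, q) = -132 + 2*q (T(C, q) = 2*(-66 + q) = -132 + 2*q)
((-61632 - 11245) + (-24502 - 18*(-293))*(73937 + T(100, 145))) - 1*48513 = ((-61632 - 11245) + (-24502 - 18*(-293))*(73937 + (-132 + 2*145))) - 1*48513 = (-72877 + (-24502 + 5274)*(73937 + (-132 + 290))) - 48513 = (-72877 - 19228*(73937 + 158)) - 48513 = (-72877 - 19228*74095) - 48513 = (-72877 - 1424698660) - 48513 = -1424771537 - 48513 = -1424820050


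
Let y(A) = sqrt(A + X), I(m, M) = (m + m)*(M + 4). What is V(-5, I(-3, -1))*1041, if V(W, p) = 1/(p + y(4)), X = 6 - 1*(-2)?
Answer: -3123/52 - 347*sqrt(3)/52 ≈ -71.616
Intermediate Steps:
X = 8 (X = 6 + 2 = 8)
I(m, M) = 2*m*(4 + M) (I(m, M) = (2*m)*(4 + M) = 2*m*(4 + M))
y(A) = sqrt(8 + A) (y(A) = sqrt(A + 8) = sqrt(8 + A))
V(W, p) = 1/(p + 2*sqrt(3)) (V(W, p) = 1/(p + sqrt(8 + 4)) = 1/(p + sqrt(12)) = 1/(p + 2*sqrt(3)))
V(-5, I(-3, -1))*1041 = 1041/(2*(-3)*(4 - 1) + 2*sqrt(3)) = 1041/(2*(-3)*3 + 2*sqrt(3)) = 1041/(-18 + 2*sqrt(3))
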